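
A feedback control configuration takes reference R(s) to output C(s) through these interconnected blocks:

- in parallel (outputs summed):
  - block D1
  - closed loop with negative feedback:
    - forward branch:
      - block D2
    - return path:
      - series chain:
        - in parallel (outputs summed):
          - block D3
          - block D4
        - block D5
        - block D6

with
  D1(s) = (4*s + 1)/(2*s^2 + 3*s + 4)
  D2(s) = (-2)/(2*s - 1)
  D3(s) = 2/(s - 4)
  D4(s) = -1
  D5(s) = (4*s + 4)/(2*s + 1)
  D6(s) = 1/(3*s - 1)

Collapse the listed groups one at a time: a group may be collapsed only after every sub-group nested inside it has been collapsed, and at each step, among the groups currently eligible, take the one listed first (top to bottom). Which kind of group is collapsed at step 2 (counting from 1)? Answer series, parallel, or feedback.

Step 1. add D3, D4 (parallel)
Step 2. reduce the series chain (D3+D4), D5, D6
Step 3. reduce the feedback loop with forward D2 and return ((D3+D4)*D5*D6)
Step 4. parallel reduction of D1, [D2/(1+D2*((D3+D4)*D5*D6))]
The group at step 2 is a series group.

Final answer: series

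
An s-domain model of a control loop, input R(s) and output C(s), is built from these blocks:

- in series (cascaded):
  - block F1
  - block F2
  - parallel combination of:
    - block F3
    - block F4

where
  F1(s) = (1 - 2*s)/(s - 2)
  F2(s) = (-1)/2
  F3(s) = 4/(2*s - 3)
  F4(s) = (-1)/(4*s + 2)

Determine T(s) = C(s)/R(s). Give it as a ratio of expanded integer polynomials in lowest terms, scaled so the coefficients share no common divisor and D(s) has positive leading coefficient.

(1) sum the parallel branches F3, F4 = (14*s + 11)/(8*s^2 - 8*s - 6)
(2) combine F1, F2, (F3+F4) in series - this is the overall T(s), already in the required normalized form

Final answer: (28*s^2 + 8*s - 11)/(16*s^3 - 48*s^2 + 20*s + 24)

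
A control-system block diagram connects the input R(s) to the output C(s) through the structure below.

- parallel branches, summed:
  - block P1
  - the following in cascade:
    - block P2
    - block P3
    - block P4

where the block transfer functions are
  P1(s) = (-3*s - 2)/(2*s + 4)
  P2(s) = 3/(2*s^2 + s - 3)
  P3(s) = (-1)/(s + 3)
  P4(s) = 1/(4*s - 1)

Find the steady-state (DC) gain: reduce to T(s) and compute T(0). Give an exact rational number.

The answer is -5/6.

Reasoning:
1. reduce the series chain P2, P3, P4 = (-3)/(8*s^4 + 26*s^3 - 7*s^2 - 36*s + 9)
2. sum the parallel branches P1, (P2*P3*P4) = (-24*s^5 - 94*s^4 - 31*s^3 + 122*s^2 + 39*s - 30)/(16*s^5 + 84*s^4 + 90*s^3 - 100*s^2 - 126*s + 36)
That last expression is T(s); at s = 0 only the constant terms survive, so T(0) = -30/36 = -5/6.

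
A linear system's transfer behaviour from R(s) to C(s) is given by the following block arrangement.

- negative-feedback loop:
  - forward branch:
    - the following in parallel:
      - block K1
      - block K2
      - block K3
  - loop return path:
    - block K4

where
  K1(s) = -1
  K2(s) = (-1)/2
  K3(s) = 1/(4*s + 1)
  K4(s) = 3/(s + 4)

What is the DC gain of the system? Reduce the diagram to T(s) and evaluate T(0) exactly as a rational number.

[1] combine K1, K2, K3 in parallel, giving (-12*s - 1)/(8*s + 2)
[2] reduce the feedback loop with forward (K1+K2+K3) and return K4, giving (-12*s^2 - 49*s - 4)/(8*s^2 - 2*s + 5)
That last expression is T(s); at s = 0 only the constant terms survive, so T(0) = -4/5.

Therefore the answer is -4/5.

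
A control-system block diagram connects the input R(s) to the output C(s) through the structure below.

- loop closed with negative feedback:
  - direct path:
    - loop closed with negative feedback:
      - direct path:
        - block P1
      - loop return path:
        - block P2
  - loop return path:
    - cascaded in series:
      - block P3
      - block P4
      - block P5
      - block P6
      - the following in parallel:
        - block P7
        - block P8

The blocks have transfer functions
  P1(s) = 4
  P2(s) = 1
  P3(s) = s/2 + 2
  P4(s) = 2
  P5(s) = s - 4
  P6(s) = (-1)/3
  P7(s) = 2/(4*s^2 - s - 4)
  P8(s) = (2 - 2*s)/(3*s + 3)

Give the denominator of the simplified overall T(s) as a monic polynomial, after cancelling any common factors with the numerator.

1. reduce the feedback loop with forward P1 and return P2; result 4/5
2. combine P7, P8 in parallel; result (-8*s^3 + 10*s^2 + 12*s - 2)/(12*s^3 + 9*s^2 - 15*s - 12)
3. multiply P3, P4, P5, P6, (P7+P8) (series); result (8*s^5 - 10*s^4 - 140*s^3 + 162*s^2 + 192*s - 32)/(36*s^3 + 27*s^2 - 45*s - 36)
4. reduce the feedback loop with forward [P1/(1+P1*P2)] and return (P3*P4*P5*P6*(P7+P8)); result (144*s^3 + 108*s^2 - 180*s - 144)/(32*s^5 - 40*s^4 - 380*s^3 + 783*s^2 + 543*s - 308)
T(s) is the step-4 result (common factors already cancelled). Leading coefficient of the denominator: 32. Divide through by 32 for the monic polynomial.

Therefore the answer is s^5 - 5*s^4/4 - 95*s^3/8 + 783*s^2/32 + 543*s/32 - 77/8.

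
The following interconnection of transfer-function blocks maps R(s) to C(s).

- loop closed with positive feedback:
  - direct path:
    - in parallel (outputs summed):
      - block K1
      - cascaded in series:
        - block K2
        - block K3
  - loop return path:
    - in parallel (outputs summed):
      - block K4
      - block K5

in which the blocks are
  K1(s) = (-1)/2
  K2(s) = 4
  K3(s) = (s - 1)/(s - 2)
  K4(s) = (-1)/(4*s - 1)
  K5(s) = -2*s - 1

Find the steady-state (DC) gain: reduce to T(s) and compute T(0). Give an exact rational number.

The answer is 3/2.

Reasoning:
[1] combine K2, K3 in series -> (4*s - 4)/(s - 2)
[2] reduce the parallel group K1, (K2*K3) -> (7*s - 6)/(2*s - 4)
[3] sum the parallel branches K4, K5 -> (-8*s^2 - 2*s)/(4*s - 1)
[4] close the feedback loop around (K1+(K2*K3)), (K4+K5) -> (28*s^2 - 31*s + 6)/(56*s^3 - 26*s^2 - 30*s + 4)
That last expression is T(s); at s = 0 only the constant terms survive, so T(0) = 6/4 = 3/2.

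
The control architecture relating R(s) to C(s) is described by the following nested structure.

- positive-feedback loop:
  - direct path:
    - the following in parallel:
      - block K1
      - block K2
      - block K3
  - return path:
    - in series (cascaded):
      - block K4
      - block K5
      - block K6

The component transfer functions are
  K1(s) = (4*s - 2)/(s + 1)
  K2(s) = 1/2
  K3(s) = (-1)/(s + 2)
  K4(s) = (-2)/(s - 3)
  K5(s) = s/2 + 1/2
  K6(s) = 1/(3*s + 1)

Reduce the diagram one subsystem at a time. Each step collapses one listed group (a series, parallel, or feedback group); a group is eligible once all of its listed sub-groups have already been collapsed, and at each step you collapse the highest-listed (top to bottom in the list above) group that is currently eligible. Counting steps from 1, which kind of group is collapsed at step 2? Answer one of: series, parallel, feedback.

Step 1. combine K1, K2, K3 in parallel
Step 2. combine K4, K5, K6 in series
Step 3. close the feedback loop around (K1+K2+K3), (K4*K5*K6)
Step 2 collapses a series group.

Therefore the answer is series.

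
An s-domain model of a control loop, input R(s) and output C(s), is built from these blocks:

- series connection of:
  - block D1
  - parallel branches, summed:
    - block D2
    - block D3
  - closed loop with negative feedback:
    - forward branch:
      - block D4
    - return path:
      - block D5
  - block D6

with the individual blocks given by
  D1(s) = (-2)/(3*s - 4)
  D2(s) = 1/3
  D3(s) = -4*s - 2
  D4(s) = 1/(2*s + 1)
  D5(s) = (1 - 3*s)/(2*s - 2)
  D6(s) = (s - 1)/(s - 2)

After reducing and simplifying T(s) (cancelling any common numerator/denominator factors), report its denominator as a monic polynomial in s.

Reducing step by step:

Step 1 - parallel reduction of D2, D3: -4*s - 5/3
Step 2 - reduce the feedback loop with forward D4 and return D5: (2*s - 2)/(4*s^2 - 5*s - 1)
Step 3 - series reduction of D1, (D2+D3), [D4/(1+D4*D5)], D6: (48*s^3 - 76*s^2 + 8*s + 20)/(36*s^4 - 165*s^3 + 237*s^2 - 90*s - 24)
Step 3 gives the fully reduced T(s), with no common factor left to cancel. The denominator's leading coefficient is 36, so divide each of its coefficients by 36 to get the monic form.

Answer: s^4 - 55*s^3/12 + 79*s^2/12 - 5*s/2 - 2/3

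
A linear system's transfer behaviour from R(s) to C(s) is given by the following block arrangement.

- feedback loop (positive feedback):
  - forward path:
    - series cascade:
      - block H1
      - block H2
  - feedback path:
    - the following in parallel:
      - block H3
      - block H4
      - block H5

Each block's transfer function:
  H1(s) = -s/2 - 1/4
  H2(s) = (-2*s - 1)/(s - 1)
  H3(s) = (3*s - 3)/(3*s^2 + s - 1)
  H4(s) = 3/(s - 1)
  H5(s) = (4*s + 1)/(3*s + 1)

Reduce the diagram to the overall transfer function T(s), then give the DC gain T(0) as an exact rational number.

[1] combine H1, H2 in series: (4*s^2 + 4*s + 1)/(4*s - 4)
[2] add H3, H4, H5 (parallel): (12*s^4 + 31*s^3 - 7*s^2 - s + 1)/(9*s^4 - 3*s^3 - 8*s^2 + s + 1)
[3] collapse the loop ((H1*H2) forward, (H3+H4+H5) return): (-36*s^6 - 24*s^5 + 35*s^4 + 31*s^3 - 5*s - 1)/(48*s^6 + 136*s^5 + 156*s^4 + 19*s^3 - 43*s^2 + 3*s + 5)
Evaluating the step-3 result (the overall T(s)) at s = 0 gives T(0) = -1/5.

Answer: -1/5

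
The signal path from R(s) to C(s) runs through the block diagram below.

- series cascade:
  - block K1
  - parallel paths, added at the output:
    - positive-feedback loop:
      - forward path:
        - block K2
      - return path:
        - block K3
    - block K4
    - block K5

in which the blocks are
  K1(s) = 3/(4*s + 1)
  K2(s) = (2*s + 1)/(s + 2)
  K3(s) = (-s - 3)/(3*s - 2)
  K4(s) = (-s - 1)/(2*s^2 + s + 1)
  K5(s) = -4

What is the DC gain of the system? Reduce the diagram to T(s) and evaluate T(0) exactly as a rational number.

(1) feedback reduction of K2, K3; result (6*s^2 - s - 2)/(5*s^2 + 11*s - 1)
(2) combine [K2/(1-K2*K3)], K4, K5 in parallel; result (-28*s^4 - 109*s^3 - 71*s^2 - 53*s + 3)/(10*s^4 + 27*s^3 + 14*s^2 + 10*s - 1)
(3) series reduction of K1, ([K2/(1-K2*K3)]+K4+K5); result (-84*s^4 - 327*s^3 - 213*s^2 - 159*s + 9)/(40*s^5 + 118*s^4 + 83*s^3 + 54*s^2 + 6*s - 1)
The step-3 result is T(s). Setting s = 0: T(0) = 9/(-1) = -9.

Hence the answer: -9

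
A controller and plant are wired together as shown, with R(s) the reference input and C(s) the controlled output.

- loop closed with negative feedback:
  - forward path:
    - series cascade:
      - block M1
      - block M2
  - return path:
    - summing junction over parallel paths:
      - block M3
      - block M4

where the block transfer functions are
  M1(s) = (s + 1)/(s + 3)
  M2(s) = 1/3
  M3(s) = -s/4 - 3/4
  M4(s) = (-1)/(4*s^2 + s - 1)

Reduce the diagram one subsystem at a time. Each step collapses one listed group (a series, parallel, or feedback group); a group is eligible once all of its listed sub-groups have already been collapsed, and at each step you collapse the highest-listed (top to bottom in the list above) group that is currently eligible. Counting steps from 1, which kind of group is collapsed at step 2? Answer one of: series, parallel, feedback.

(1) multiply M1, M2 (series)
(2) reduce the parallel group M3, M4
(3) reduce the feedback loop with forward (M1*M2) and return (M3+M4)
Step 2 collapses a parallel group.

Hence the answer: parallel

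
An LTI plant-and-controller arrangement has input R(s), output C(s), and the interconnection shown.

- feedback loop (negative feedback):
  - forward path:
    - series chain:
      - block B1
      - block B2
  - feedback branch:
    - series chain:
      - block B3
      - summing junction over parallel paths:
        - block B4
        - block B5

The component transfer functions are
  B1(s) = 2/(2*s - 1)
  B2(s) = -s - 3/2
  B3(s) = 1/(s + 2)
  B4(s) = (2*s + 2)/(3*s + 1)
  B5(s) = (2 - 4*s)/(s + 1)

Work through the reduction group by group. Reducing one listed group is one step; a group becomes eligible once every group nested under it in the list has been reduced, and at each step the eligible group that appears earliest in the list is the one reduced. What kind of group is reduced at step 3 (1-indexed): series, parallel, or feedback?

[1] reduce the series chain B1, B2
[2] parallel reduction of B4, B5
[3] combine B3, (B4+B5) in series
[4] apply the feedback formula to (B1*B2), (B3*(B4+B5))
Step 3 collapses a series group.

Answer: series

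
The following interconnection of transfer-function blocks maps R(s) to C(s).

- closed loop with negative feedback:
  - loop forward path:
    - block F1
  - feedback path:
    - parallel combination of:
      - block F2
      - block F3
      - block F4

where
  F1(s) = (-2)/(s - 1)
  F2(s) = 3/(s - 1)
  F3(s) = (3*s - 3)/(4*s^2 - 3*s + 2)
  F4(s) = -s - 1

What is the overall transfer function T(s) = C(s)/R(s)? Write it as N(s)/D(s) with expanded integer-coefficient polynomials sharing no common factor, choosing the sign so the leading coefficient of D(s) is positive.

The answer is (-8*s^3 + 14*s^2 - 10*s + 4)/(12*s^4 - 17*s^3 - 22*s^2 + 29*s - 20).

Reasoning:
[1] add F2, F3, F4 (parallel) gives (-4*s^4 + 3*s^3 + 17*s^2 - 18*s + 11)/(4*s^3 - 7*s^2 + 5*s - 2)
[2] feedback reduction of F1, (F2+F3+F4) - this is the overall T(s), already in the required normalized form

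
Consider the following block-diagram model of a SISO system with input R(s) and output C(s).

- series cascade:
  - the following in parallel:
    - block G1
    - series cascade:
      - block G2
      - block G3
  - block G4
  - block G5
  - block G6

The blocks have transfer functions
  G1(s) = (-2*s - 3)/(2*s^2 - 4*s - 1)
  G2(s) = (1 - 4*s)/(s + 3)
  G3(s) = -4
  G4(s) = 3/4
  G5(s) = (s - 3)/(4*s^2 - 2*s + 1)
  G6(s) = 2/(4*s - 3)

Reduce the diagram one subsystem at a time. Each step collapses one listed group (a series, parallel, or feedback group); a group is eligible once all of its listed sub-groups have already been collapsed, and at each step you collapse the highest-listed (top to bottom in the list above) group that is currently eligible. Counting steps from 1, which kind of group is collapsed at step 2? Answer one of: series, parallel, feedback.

1. cascade G2, G3
2. sum the parallel branches G1, (G2*G3)
3. cascade (G1+(G2*G3)), G4, G5, G6
The group at step 2 is a parallel group.

Hence the answer: parallel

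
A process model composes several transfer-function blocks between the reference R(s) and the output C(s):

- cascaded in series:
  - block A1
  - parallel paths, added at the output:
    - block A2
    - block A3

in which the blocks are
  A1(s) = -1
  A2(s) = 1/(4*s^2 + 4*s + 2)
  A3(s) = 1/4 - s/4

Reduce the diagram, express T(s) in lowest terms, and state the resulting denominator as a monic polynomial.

Step 1: sum the parallel branches A2, A3 gives (-2*s^3 + s + 3)/(8*s^2 + 8*s + 4)
Step 2: multiply A1, (A2+A3) (series) gives (2*s^3 - s - 3)/(8*s^2 + 8*s + 4)
Step 2 gives the fully reduced T(s), with no common factor left to cancel. The denominator's leading coefficient is 8, so divide each of its coefficients by 8 to get the monic form.

Final answer: s^2 + s + 1/2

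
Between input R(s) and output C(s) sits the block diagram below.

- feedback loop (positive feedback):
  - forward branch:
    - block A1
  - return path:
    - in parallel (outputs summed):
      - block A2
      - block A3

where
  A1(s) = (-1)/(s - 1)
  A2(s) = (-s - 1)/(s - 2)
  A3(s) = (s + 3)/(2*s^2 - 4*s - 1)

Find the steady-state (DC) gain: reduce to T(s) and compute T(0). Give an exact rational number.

Answer: 2/7

Working:
(1) add A2, A3 (parallel) = (-2*s^3 + 3*s^2 + 6*s - 5)/(2*s^3 - 8*s^2 + 7*s + 2)
(2) feedback reduction of A1, (A2+A3) = (-2*s^3 + 8*s^2 - 7*s - 2)/(2*s^4 - 12*s^3 + 18*s^2 + s - 7)
Step 2 gives the overall T(s). Then T(0) = -2/(-7) = 2/7.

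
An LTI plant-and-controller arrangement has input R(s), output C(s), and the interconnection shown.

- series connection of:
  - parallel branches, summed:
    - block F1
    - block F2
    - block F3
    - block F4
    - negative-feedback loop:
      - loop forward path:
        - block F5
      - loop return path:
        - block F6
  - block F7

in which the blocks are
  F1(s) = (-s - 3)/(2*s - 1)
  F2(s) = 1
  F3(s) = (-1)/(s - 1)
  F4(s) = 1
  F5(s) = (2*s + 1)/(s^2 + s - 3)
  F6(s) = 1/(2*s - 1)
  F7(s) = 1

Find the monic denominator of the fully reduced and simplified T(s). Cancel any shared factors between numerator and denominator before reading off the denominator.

First reduce the diagram to T(s).

[1] collapse the loop (F5 forward, F6 return); result (4*s^2 - 1)/(2*s^3 + s^2 - 5*s + 4)
[2] parallel reduction of F1, F2, F3, F4, [F5/(1+F5*F6)]; result (6*s^5 - 9*s^4 - 25*s^3 + 70*s^2 - 67*s + 23)/(4*s^5 - 4*s^4 - 11*s^3 + 24*s^2 - 17*s + 4)
[3] reduce the series chain (F1+F2+F3+F4+[F5/(1+F5*F6)]), F7; result (6*s^5 - 9*s^4 - 25*s^3 + 70*s^2 - 67*s + 23)/(4*s^5 - 4*s^4 - 11*s^3 + 24*s^2 - 17*s + 4)
No further cancellation is possible in the step-3 result, so that is T(s). Its denominator becomes monic after dividing by the leading coefficient 4.

Answer: s^5 - s^4 - 11*s^3/4 + 6*s^2 - 17*s/4 + 1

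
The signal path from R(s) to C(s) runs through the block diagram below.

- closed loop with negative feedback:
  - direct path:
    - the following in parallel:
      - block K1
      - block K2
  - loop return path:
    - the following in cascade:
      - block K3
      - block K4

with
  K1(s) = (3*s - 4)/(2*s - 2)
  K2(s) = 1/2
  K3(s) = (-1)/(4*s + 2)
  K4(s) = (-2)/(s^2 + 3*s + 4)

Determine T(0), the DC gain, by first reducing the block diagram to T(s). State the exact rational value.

First reduce the diagram to T(s).

Step 1 - reduce the parallel group K1, K2, giving (4*s - 5)/(2*s - 2)
Step 2 - cascade K3, K4, giving 1/(2*s^3 + 7*s^2 + 11*s + 4)
Step 3 - reduce the feedback loop with forward (K1+K2) and return (K3*K4), giving (8*s^4 + 18*s^3 + 9*s^2 - 39*s - 20)/(4*s^4 + 10*s^3 + 8*s^2 - 10*s - 13)
That last expression is T(s); at s = 0 only the constant terms survive, so T(0) = -20/(-13) = 20/13.

Answer: 20/13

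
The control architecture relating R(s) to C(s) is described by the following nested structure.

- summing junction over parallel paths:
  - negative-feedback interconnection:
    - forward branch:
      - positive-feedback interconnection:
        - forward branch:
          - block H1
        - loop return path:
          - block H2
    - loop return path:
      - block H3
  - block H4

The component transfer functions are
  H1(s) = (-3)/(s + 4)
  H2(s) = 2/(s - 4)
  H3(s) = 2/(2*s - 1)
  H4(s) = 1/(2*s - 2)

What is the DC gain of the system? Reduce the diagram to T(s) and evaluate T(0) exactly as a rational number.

Reducing step by step:

Step 1 - collapse the loop (H1 forward, H2 return); result (12 - 3*s)/(s^2 - 10)
Step 2 - reduce the feedback loop with forward [H1/(1-H1*H2)] and return H3; result (-6*s^2 + 27*s - 12)/(2*s^3 - s^2 - 26*s + 34)
Step 3 - add [[H1/(1-H1*H2)]/(1+[H1/(1-H1*H2)]*H3)], H4 (parallel); result (-10*s^3 + 65*s^2 - 104*s + 58)/(4*s^4 - 6*s^3 - 50*s^2 + 120*s - 68)
DC gain: substitute s = 0 into T(s) from step 3: T(0) = 58/(-68) = -29/34.

Answer: -29/34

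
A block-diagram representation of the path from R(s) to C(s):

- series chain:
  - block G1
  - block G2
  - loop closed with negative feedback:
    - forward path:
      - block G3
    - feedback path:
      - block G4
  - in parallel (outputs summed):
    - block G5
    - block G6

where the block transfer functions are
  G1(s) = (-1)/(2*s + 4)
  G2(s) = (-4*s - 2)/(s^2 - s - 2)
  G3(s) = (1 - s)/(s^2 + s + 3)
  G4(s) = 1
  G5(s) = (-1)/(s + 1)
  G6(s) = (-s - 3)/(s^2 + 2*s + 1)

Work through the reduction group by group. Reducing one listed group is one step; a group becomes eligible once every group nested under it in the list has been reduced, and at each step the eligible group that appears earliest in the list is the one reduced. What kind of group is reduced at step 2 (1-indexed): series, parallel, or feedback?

1. feedback reduction of G3, G4
2. parallel reduction of G5, G6
3. reduce the series chain G1, G2, [G3/(1+G3*G4)], (G5+G6)
Step 2: parallel.

Therefore the answer is parallel.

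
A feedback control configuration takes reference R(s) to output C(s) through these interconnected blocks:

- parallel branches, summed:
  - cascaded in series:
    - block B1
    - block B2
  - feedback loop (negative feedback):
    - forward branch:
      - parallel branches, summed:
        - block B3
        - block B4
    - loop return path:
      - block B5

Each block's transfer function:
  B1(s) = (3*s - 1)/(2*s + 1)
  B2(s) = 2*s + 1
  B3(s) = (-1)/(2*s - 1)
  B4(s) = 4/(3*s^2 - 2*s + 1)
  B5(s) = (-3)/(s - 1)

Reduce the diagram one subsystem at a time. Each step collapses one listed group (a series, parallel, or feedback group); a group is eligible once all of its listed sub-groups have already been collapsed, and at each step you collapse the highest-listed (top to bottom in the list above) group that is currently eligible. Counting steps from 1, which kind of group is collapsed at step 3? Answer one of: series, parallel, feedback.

[1] series reduction of B1, B2
[2] parallel reduction of B3, B4
[3] collapse the loop ((B3+B4) forward, B5 return)
[4] combine (B1*B2), [(B3+B4)/(1+(B3+B4)*B5)] in parallel
Step 3: feedback.

Final answer: feedback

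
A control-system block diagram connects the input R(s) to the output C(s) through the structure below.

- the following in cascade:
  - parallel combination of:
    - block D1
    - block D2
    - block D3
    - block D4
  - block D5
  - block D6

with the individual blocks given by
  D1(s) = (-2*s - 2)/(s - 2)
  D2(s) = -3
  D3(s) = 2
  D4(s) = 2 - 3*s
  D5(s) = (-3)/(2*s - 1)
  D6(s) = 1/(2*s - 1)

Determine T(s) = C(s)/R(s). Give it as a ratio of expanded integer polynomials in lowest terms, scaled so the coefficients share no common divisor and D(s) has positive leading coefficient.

(1) combine D1, D2, D3, D4 in parallel: (-3*s^2 + 5*s - 4)/(s - 2)
(2) series reduction of (D1+D2+D3+D4), D5, D6, giving the overall T(s)

Hence the answer: (9*s^2 - 15*s + 12)/(4*s^3 - 12*s^2 + 9*s - 2)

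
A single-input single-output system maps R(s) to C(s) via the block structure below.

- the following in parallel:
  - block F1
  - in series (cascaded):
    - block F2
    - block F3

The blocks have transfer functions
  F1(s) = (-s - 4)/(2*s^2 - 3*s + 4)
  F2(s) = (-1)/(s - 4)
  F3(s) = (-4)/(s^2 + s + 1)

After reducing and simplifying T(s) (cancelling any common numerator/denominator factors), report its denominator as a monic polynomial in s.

Answer: s^5 - 9*s^4/2 + 7*s^3/2 - 11*s^2/2 - 8

Working:
1. multiply F2, F3 (series): 4/(s^3 - 3*s^2 - 3*s - 4)
2. parallel reduction of F1, (F2*F3): (-s^4 - s^3 + 23*s^2 + 4*s + 32)/(2*s^5 - 9*s^4 + 7*s^3 - 11*s^2 - 16)
The result of step 2 is T(s) in lowest terms. Its denominator has leading coefficient 2; dividing the denominator through by 2 makes it monic.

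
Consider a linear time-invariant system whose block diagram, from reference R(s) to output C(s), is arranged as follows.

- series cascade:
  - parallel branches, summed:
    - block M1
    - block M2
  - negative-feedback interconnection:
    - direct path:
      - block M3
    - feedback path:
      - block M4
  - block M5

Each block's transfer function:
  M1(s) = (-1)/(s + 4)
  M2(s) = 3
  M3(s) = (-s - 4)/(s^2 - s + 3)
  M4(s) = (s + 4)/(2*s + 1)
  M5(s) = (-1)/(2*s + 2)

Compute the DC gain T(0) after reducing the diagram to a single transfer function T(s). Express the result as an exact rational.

[1] sum the parallel branches M1, M2; result (3*s + 11)/(s + 4)
[2] reduce the feedback loop with forward M3 and return M4; result (-2*s^2 - 9*s - 4)/(2*s^3 - 2*s^2 - 3*s - 13)
[3] reduce the series chain (M1+M2), [M3/(1+M3*M4)], M5; result (6*s^2 + 25*s + 11)/(4*s^4 - 10*s^2 - 32*s - 26)
Step 3 gives the overall T(s). Then T(0) = 11/(-26) = -11/26.

Answer: -11/26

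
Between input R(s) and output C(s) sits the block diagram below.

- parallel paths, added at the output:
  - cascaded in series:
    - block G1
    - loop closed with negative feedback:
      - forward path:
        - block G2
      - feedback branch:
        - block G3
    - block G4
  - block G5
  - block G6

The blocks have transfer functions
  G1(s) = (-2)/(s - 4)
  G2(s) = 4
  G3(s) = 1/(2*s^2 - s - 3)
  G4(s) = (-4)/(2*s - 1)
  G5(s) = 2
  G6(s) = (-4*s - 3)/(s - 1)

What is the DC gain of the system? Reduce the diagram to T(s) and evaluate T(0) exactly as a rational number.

Step 1: close the feedback loop around G2, G3: (8*s^2 - 4*s - 12)/(2*s^2 - s + 1)
Step 2: series reduction of G1, [G2/(1+G2*G3)], G4: (64*s^2 - 32*s - 96)/(4*s^4 - 20*s^3 + 19*s^2 - 13*s + 4)
Step 3: add (G1*[G2/(1+G2*G3)]*G4), G5, G6 (parallel): (-8*s^5 + 20*s^4 + 126*s^3 - 165*s^2 - 7*s + 76)/(4*s^5 - 24*s^4 + 39*s^3 - 32*s^2 + 17*s - 4)
That last expression is T(s); at s = 0 only the constant terms survive, so T(0) = 76/(-4) = -19.

Hence the answer: -19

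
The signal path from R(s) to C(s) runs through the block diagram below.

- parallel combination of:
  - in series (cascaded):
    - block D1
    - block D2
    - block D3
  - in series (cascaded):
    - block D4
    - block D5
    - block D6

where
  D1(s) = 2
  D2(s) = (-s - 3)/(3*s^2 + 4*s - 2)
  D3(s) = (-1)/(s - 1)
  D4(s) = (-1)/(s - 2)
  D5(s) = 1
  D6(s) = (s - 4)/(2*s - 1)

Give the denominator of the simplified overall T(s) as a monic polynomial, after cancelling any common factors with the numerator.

Reducing step by step:

[1] cascade D1, D2, D3, giving (2*s + 6)/(3*s^3 + s^2 - 6*s + 2)
[2] series reduction of D4, D5, D6, giving (4 - s)/(2*s^2 - 5*s + 2)
[3] add (D1*D2*D3), (D4*D5*D6) (parallel), giving (-3*s^4 + 15*s^3 + 12*s^2 - 52*s + 20)/(6*s^5 - 13*s^4 - 11*s^3 + 36*s^2 - 22*s + 4)
That last expression is T(s), already simplified. Scaling its denominator by 1/6 (the reciprocal of the leading coefficient) yields the monic denominator.

Answer: s^5 - 13*s^4/6 - 11*s^3/6 + 6*s^2 - 11*s/3 + 2/3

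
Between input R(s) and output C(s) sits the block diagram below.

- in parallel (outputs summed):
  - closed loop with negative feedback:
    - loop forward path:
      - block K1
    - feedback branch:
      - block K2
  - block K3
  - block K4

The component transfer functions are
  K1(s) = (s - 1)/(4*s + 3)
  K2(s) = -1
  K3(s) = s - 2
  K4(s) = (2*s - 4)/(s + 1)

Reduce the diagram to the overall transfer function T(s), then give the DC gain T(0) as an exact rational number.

The answer is -25/4.

Reasoning:
Step 1. apply the feedback formula to K1, K2 -> (s - 1)/(3*s + 4)
Step 2. combine [K1/(1+K1*K2)], K3, K4 in parallel -> (3*s^3 + 8*s^2 - 14*s - 25)/(3*s^2 + 7*s + 4)
The step-2 result is T(s). Setting s = 0: T(0) = -25/4.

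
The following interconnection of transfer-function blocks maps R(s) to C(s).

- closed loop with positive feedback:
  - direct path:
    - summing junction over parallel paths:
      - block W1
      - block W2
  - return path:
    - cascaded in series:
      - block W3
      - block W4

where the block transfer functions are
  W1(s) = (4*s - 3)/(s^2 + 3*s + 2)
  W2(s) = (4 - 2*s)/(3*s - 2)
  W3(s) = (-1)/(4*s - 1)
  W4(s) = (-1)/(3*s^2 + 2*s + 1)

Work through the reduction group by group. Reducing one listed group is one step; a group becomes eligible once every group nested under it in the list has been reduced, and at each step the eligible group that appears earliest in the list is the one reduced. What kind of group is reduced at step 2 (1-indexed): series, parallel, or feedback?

Reducing step by step:

[1] parallel reduction of W1, W2
[2] combine W3, W4 in series
[3] apply the feedback formula to (W1+W2), (W3*W4)
So the answer for step 2 is series.

Answer: series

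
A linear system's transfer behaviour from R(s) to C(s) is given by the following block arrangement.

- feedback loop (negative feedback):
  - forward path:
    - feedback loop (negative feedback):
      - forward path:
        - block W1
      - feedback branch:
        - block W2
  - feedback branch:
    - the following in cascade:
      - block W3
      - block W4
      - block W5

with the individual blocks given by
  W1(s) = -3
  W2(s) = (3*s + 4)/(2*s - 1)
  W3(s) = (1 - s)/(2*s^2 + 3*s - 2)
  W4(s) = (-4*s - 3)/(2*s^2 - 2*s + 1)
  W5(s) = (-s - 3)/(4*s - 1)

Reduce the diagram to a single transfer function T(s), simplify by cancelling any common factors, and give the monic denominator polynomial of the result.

Step 1 - reduce the feedback loop with forward W1 and return W2 gives (6*s - 3)/(7*s + 13)
Step 2 - cascade W3, W4, W5 gives (-4*s^3 - 11*s^2 + 6*s + 9)/(16*s^5 + 4*s^4 - 34*s^3 + 36*s^2 - 15*s + 2)
Step 3 - apply the feedback formula to [W1/(1+W1*W2)], (W3*W4*W5) gives (48*s^5 + 12*s^4 - 102*s^3 + 108*s^2 - 45*s + 6)/(56*s^5 + 146*s^4 - 32*s^3 - 138*s^2 + 147*s + 1)
That last expression is T(s), already simplified. Scaling its denominator by 1/56 (the reciprocal of the leading coefficient) yields the monic denominator.

Answer: s^5 + 73*s^4/28 - 4*s^3/7 - 69*s^2/28 + 21*s/8 + 1/56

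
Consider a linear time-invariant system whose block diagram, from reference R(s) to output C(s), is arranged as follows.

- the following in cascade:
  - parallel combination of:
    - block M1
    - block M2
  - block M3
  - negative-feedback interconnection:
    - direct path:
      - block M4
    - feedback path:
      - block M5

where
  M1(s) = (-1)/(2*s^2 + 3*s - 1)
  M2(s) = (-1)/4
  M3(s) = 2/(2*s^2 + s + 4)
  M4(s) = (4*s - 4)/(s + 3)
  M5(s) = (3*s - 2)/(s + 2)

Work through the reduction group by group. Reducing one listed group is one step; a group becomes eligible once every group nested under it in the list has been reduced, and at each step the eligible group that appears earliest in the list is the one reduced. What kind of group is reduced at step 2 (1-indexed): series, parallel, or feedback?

Answer: feedback

Working:
Step 1. parallel reduction of M1, M2
Step 2. feedback reduction of M4, M5
Step 3. combine (M1+M2), M3, [M4/(1+M4*M5)] in series
Step 2: feedback.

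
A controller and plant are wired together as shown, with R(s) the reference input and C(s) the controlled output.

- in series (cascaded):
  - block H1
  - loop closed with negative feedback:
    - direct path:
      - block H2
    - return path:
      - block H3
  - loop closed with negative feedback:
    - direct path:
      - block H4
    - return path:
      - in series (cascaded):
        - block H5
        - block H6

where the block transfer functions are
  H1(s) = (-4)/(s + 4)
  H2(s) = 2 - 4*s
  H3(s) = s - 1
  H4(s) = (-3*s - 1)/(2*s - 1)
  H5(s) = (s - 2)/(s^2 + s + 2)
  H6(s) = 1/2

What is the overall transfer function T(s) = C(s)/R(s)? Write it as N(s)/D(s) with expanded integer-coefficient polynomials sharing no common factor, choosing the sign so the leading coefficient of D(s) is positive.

Reducing step by step:

[1] close the feedback loop around H2, H3 = (4*s - 2)/(4*s^2 - 6*s + 1)
[2] series reduction of H5, H6 = (s - 2)/(2*s^2 + 2*s + 4)
[3] reduce the feedback loop with forward H4 and return (H5*H6) = (-6*s^3 - 8*s^2 - 14*s - 4)/(4*s^3 - s^2 + 11*s - 2)
[4] multiply H1, [H2/(1+H2*H3)], [H4/(1+H4*(H5*H6))] (series): this yields T(s), and no further normalization is needed

Answer: (96*s^4 + 80*s^3 + 160*s^2 - 48*s - 32)/(16*s^6 + 36*s^5 - 58*s^4 + 141*s^3 - 277*s^2 + 90*s - 8)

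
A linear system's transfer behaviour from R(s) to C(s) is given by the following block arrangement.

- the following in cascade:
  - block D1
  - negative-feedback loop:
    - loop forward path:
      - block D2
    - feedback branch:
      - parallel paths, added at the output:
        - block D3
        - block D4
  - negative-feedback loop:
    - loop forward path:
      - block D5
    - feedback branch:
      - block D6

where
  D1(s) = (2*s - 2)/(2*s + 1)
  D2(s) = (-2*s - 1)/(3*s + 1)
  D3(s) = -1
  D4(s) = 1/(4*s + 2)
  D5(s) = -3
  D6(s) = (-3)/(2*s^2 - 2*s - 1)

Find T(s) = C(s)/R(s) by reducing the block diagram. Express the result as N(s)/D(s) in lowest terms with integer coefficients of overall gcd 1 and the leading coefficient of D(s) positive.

Reducing step by step:

1. sum the parallel branches D3, D4 = (-4*s - 1)/(4*s + 2)
2. close the feedback loop around D2, (D3+D4) = (-4*s - 2)/(10*s + 3)
3. close the feedback loop around D5, D6 = (-6*s^2 + 6*s + 3)/(2*s^2 - 2*s + 8)
4. reduce the series chain D1, [D2/(1+D2*(D3+D4))], [D5/(1+D5*D6)]: this yields T(s), and no further normalization is needed

Answer: (12*s^3 - 24*s^2 + 6*s + 6)/(10*s^3 - 7*s^2 + 37*s + 12)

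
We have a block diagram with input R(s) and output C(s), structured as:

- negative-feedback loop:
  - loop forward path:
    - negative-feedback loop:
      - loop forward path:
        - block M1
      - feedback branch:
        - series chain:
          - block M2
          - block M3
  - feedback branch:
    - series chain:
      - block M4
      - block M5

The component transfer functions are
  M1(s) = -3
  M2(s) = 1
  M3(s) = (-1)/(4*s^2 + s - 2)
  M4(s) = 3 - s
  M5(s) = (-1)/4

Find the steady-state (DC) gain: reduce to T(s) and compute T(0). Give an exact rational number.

Reducing step by step:

Step 1 - reduce the series chain M2, M3 gives (-1)/(4*s^2 + s - 2)
Step 2 - reduce the feedback loop with forward M1 and return (M2*M3) gives (-12*s^2 - 3*s + 6)/(4*s^2 + s + 1)
Step 3 - cascade M4, M5 gives s/4 - 3/4
Step 4 - feedback reduction of [M1/(1+M1*(M2*M3))], (M4*M5) gives (48*s^2 + 12*s - 24)/(12*s^3 - 49*s^2 - 19*s + 14)
Evaluating the step-4 result (the overall T(s)) at s = 0 gives T(0) = -24/14 = -12/7.

Answer: -12/7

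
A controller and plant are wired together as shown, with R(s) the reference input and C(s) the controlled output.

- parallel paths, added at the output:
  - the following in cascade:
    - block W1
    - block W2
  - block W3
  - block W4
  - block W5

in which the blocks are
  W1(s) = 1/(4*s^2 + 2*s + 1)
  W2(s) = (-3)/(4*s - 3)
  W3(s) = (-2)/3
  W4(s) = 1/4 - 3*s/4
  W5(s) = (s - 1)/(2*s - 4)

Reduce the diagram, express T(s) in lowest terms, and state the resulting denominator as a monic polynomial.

Step 1: cascade W1, W2 -> (-3)/(16*s^3 - 4*s^2 - 2*s - 3)
Step 2: sum the parallel branches (W1*W2), W3, W4, W5 -> (-144*s^5 + 340*s^4 + 6*s^3 - 27*s^2 - 101*s + 60)/(192*s^4 - 432*s^3 + 72*s^2 + 12*s + 72)
Step 2 gives the fully reduced T(s), with no common factor left to cancel. The denominator's leading coefficient is 192, so divide each of its coefficients by 192 to get the monic form.

Final answer: s^4 - 9*s^3/4 + 3*s^2/8 + s/16 + 3/8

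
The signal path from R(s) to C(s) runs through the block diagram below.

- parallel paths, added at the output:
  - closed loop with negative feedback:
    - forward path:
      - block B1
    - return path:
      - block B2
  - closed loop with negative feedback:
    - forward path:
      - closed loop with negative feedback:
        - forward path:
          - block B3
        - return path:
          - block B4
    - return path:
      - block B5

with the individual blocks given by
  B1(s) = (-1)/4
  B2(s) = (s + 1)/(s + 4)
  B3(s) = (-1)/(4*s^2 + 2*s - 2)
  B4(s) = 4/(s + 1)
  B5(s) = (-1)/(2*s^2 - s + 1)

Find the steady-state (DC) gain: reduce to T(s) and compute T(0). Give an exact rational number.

(1) apply the feedback formula to B1, B2, giving (-s - 4)/(3*s + 15)
(2) apply the feedback formula to B3, B4, giving (-s - 1)/(4*s^3 + 6*s^2 - 6)
(3) reduce the feedback loop with forward [B3/(1+B3*B4)] and return B5, giving (-2*s^3 - s^2 - 1)/(8*s^5 + 8*s^4 - 2*s^3 - 6*s^2 + 7*s - 5)
(4) reduce the parallel group [B1/(1+B1*B2)], [[B3/(1+B3*B4)]/(1+[B3/(1+B3*B4)]*B5)], giving (-8*s^6 - 40*s^5 - 36*s^4 - 19*s^3 + 2*s^2 - 26*s + 5)/(24*s^6 + 144*s^5 + 114*s^4 - 48*s^3 - 69*s^2 + 90*s - 75)
DC gain: substitute s = 0 into T(s) from step 4: T(0) = 5/(-75) = -1/15.

Final answer: -1/15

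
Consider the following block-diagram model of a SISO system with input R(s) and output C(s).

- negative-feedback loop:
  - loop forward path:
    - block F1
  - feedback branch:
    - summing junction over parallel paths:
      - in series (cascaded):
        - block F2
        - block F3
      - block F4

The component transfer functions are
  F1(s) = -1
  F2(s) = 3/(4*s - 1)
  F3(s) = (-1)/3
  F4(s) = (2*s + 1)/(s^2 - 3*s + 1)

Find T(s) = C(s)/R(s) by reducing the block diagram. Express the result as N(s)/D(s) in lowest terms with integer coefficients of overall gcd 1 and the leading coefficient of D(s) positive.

Answer: (-4*s^3 + 13*s^2 - 7*s + 1)/(4*s^3 - 20*s^2 + 2*s + 1)

Working:
Step 1. cascade F2, F3 -> (-1)/(4*s - 1)
Step 2. combine (F2*F3), F4 in parallel -> (7*s^2 + 5*s - 2)/(4*s^3 - 13*s^2 + 7*s - 1)
Step 3. feedback reduction of F1, ((F2*F3)+F4): this yields T(s), and no further normalization is needed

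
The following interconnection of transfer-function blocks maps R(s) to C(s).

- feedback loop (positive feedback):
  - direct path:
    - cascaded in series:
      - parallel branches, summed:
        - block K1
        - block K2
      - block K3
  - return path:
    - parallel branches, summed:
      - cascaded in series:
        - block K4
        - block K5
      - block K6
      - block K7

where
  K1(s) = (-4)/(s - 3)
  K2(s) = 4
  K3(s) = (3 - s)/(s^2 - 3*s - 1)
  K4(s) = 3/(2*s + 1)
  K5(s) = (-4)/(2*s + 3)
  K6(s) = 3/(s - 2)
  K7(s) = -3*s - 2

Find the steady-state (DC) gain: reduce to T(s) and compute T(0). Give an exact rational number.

Answer: 16/119

Working:
Step 1 - parallel reduction of K1, K2; result (4*s - 16)/(s - 3)
Step 2 - series reduction of (K1+K2), K3; result (16 - 4*s)/(s^2 - 3*s - 1)
Step 3 - series reduction of K4, K5; result (-12)/(4*s^2 + 8*s + 3)
Step 4 - reduce the parallel group (K4*K5), K6, K7; result (-12*s^4 - 8*s^3 + 51*s^2 + 56*s + 45)/(4*s^3 - 13*s - 6)
Step 5 - close the feedback loop around ((K1+K2)*K3), ((K4*K5)+K6+K7); result (16*s^4 - 64*s^3 - 52*s^2 + 184*s + 96)/(44*s^5 - 148*s^4 - 315*s^3 + 559*s^2 + 685*s + 714)
That last expression is T(s); at s = 0 only the constant terms survive, so T(0) = 96/714 = 16/119.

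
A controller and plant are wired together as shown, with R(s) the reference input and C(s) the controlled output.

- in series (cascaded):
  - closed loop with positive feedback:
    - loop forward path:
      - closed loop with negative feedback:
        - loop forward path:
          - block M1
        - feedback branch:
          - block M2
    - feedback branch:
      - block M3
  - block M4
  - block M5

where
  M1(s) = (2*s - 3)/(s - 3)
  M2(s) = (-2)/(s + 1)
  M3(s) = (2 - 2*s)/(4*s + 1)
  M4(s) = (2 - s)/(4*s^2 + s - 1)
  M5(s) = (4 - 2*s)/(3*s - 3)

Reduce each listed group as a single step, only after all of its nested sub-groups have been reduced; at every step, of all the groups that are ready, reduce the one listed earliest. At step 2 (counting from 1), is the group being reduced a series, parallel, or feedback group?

Step 1: feedback reduction of M1, M2
Step 2: apply the feedback formula to [M1/(1+M1*M2)], M3
Step 3: multiply [[M1/(1+M1*M2)]/(1-[M1/(1+M1*M2)]*M3)], M4, M5 (series)
Step 2: feedback.

Answer: feedback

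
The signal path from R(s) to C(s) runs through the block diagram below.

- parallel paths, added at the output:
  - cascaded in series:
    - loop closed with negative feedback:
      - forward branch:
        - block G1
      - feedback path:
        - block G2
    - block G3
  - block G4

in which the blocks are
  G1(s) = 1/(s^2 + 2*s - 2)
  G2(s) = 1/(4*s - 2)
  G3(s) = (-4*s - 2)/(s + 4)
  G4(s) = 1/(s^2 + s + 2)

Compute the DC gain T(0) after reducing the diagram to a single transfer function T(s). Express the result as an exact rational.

Step 1. collapse the loop (G1 forward, G2 return) = (4*s - 2)/(4*s^3 + 6*s^2 - 12*s + 5)
Step 2. reduce the series chain [G1/(1+G1*G2)], G3 = (4 - 16*s^2)/(4*s^4 + 22*s^3 + 12*s^2 - 43*s + 20)
Step 3. add ([G1/(1+G1*G2)]*G3), G4 (parallel) = (-12*s^4 + 6*s^3 - 16*s^2 - 39*s + 28)/(4*s^6 + 26*s^5 + 42*s^4 + 13*s^3 + s^2 - 66*s + 40)
The step-3 result is T(s). Setting s = 0: T(0) = 28/40 = 7/10.

Hence the answer: 7/10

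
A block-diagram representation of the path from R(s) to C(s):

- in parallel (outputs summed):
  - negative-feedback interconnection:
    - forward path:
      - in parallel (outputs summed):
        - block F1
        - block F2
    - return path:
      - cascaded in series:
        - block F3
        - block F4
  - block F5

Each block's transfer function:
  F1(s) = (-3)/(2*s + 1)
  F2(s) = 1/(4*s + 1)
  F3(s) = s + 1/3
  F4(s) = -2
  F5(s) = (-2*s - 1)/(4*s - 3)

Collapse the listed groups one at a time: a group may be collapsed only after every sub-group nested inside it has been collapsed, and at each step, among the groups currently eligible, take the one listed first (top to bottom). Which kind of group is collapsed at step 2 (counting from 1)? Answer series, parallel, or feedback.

Step 1: add F1, F2 (parallel)
Step 2: multiply F3, F4 (series)
Step 3: apply the feedback formula to (F1+F2), (F3*F4)
Step 4: reduce the parallel group [(F1+F2)/(1+(F1+F2)*(F3*F4))], F5
Step 2: series.

Therefore the answer is series.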